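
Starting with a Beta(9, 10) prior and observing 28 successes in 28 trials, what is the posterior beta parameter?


Posterior beta = prior beta + failures
Failures = 28 - 28 = 0
beta_post = 10 + 0 = 10

10


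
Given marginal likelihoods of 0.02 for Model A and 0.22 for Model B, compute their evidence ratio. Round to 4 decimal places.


Ratio = ML(A) / ML(B) = 0.02/0.22
= 0.0909

0.0909


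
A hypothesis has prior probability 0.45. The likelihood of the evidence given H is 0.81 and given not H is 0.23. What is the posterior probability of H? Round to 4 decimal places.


Using Bayes' theorem:
P(E) = 0.45 * 0.81 + 0.55 * 0.23
P(E) = 0.491
P(H|E) = (0.45 * 0.81) / 0.491 = 0.7424

0.7424


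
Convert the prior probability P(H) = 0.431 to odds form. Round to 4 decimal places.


P(not H) = 1 - 0.431 = 0.569
Odds = 0.431 / 0.569 = 0.7575

0.7575


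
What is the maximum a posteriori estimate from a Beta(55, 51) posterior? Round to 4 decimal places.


The MAP estimate equals the mode of the distribution.
Mode of Beta(a,b) = (a-1)/(a+b-2)
= 54/104
= 0.5192

0.5192


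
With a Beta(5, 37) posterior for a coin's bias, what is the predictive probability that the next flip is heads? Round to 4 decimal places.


The predictive probability equals the posterior mean.
P(next = heads) = alpha / (alpha + beta)
= 5 / 42 = 0.119

0.119


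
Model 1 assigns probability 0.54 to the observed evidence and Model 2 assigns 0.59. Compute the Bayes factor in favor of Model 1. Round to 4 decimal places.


BF = P(data|M1) / P(data|M2)
= 0.54 / 0.59 = 0.9153

0.9153


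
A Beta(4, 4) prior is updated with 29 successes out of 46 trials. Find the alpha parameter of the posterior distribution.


In the Beta-Binomial conjugate update:
alpha_post = alpha_prior + successes
= 4 + 29
= 33

33


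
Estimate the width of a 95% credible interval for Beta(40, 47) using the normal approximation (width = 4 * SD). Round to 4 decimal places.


For Beta(a,b): Var = ab/((a+b)^2(a+b+1))
Var = 0.0028, SD = 0.0531
Approximate 95% CI width = 4 * 0.0531 = 0.2125

0.2125


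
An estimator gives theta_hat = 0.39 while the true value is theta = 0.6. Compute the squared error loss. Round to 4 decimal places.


The squared error loss is (theta_hat - theta)^2
= (0.39 - 0.6)^2
= (-0.21)^2 = 0.0441

0.0441


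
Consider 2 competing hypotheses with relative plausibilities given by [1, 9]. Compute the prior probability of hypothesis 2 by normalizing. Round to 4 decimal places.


Sum of weights = 1 + 9 = 10
Normalized prior for H2 = 9 / 10
= 0.9

0.9


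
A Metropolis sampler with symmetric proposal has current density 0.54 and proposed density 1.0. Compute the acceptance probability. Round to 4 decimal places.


For symmetric proposals, acceptance = min(1, pi(x*)/pi(x))
= min(1, 1.0/0.54)
= min(1, 1.8519) = 1.0

1.0


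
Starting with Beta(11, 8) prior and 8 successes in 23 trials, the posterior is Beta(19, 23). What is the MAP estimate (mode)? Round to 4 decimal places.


The mode of Beta(a, b) when a > 1 and b > 1 is (a-1)/(a+b-2)
= (19 - 1) / (19 + 23 - 2)
= 18 / 40
= 0.45

0.45


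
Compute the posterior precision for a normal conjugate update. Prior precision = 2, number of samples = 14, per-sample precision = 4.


tau_post = tau_0 + n * tau
= 2 + 14 * 4 = 58

58


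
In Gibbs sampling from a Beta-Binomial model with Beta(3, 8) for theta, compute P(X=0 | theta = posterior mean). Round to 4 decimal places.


Posterior mean = alpha/(alpha+beta) = 3/11 = 0.2727
P(X=0|theta=mean) = 1 - theta = 0.7273

0.7273


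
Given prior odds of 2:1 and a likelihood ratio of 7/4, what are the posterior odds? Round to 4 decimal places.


Posterior odds = prior odds * LR
Prior odds = 2/1 = 2.0
LR = 7/4 = 1.75
Posterior odds = 2.0 * 1.75 = 3.5

3.5


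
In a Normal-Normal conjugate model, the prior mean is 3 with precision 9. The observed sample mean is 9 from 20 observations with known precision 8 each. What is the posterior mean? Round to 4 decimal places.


Posterior precision = tau0 + n*tau = 9 + 20*8 = 169
Posterior mean = (tau0*mu0 + n*tau*xbar) / posterior_precision
= (9*3 + 20*8*9) / 169
= 1467 / 169 = 8.6805

8.6805


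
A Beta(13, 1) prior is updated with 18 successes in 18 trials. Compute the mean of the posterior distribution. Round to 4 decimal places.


After update: Beta(31, 1)
Mean = 31 / (31 + 1) = 31 / 32
= 0.9688

0.9688


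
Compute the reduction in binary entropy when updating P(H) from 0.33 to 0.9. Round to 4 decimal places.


H_before = -p*log2(p) - (1-p)*log2(1-p) for p=0.33: 0.9149
H_after for p=0.9: 0.469
Reduction = 0.9149 - 0.469 = 0.4459

0.4459


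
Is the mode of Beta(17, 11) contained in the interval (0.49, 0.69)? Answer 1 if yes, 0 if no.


Mode = (a-1)/(a+b-2) = 16/26 = 0.6154
Interval: (0.49, 0.69)
Contains mode? 1

1


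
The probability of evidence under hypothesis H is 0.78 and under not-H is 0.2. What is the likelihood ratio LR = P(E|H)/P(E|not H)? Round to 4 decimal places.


LR = 0.78 / 0.2
= 3.9

3.9


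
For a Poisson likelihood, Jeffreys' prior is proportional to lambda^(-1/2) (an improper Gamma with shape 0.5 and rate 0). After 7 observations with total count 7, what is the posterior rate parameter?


Jeffreys' prior for Poisson is proportional to lambda^(-1/2).
Posterior is Gamma(0.5 + S, 0 + n) = Gamma(0.5 + 7, 7).
Posterior rate = 0 + n = 7

7.0


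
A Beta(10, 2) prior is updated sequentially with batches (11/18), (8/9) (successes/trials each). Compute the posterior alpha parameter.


Sequential conjugate updating is equivalent to a single batch update.
Total successes across all batches = 19
alpha_posterior = alpha_prior + total_successes = 10 + 19
= 29

29


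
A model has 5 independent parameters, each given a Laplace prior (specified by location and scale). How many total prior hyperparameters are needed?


Each Laplace prior needs 2 hyperparameters (location and scale).
Total = 2 * 5 = 10

10


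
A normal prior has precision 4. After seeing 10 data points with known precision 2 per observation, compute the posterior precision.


In the conjugate normal model, precisions add:
tau_posterior = tau_prior + n * tau_data
= 4 + 10*2 = 24

24


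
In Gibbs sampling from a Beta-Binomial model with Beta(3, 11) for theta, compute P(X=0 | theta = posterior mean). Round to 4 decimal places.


Posterior mean = alpha/(alpha+beta) = 3/14 = 0.2143
P(X=0|theta=mean) = 1 - theta = 0.7857

0.7857


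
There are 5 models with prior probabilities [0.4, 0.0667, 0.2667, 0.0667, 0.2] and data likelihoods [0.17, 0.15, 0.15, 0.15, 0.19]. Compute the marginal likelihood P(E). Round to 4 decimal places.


P(E) = sum over models of P(M_i) * P(E|M_i)
= 0.4*0.17 + 0.0667*0.15 + 0.2667*0.15 + 0.0667*0.15 + 0.2*0.19
= 0.166

0.166


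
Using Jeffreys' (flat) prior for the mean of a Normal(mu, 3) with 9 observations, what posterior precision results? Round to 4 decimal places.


Flat prior means prior precision is 0.
Posterior precision = n / sigma^2 = 9/3 = 3.0

3.0


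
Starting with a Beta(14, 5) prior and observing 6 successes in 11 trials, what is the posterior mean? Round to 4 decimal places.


Posterior parameters: alpha = 14 + 6 = 20
beta = 5 + 5 = 10
Posterior mean = alpha / (alpha + beta) = 20 / 30
= 0.6667

0.6667


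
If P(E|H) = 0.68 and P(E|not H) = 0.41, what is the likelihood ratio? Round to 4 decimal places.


Likelihood ratio = P(E|H) / P(E|not H)
= 0.68 / 0.41
= 1.6585

1.6585


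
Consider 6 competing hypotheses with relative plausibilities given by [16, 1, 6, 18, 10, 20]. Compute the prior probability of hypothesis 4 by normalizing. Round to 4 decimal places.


Sum of weights = 16 + 1 + 6 + 18 + 10 + 20 = 71
Normalized prior for H4 = 18 / 71
= 0.2535

0.2535


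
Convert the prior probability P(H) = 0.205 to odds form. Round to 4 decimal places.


P(not H) = 1 - 0.205 = 0.795
Odds = 0.205 / 0.795 = 0.2579

0.2579


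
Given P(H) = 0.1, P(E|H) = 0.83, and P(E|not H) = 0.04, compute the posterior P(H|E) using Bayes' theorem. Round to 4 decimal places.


By Bayes' theorem: P(H|E) = P(E|H)*P(H) / P(E)
P(E) = P(E|H)*P(H) + P(E|not H)*P(not H)
P(E) = 0.83*0.1 + 0.04*0.9 = 0.119
P(H|E) = 0.83*0.1 / 0.119 = 0.6975

0.6975


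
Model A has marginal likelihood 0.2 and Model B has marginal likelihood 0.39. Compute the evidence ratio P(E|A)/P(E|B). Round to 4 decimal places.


Evidence ratio = P(E|A) / P(E|B)
= 0.2 / 0.39
= 0.5128

0.5128


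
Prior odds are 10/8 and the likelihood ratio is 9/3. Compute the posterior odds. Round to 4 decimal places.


Posterior odds = prior odds * likelihood ratio
= (10/8) * (9/3)
= 90 / 24
= 3.75

3.75


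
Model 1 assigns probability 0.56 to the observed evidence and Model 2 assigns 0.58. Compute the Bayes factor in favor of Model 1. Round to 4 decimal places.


BF = P(data|M1) / P(data|M2)
= 0.56 / 0.58 = 0.9655

0.9655


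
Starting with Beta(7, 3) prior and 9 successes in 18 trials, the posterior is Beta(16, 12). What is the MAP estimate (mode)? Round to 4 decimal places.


The mode of Beta(a, b) when a > 1 and b > 1 is (a-1)/(a+b-2)
= (16 - 1) / (16 + 12 - 2)
= 15 / 26
= 0.5769

0.5769


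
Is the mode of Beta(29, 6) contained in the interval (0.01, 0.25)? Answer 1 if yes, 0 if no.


Mode = (a-1)/(a+b-2) = 28/33 = 0.8485
Interval: (0.01, 0.25)
Contains mode? 0

0


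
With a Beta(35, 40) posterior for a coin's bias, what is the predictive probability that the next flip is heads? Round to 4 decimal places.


The predictive probability equals the posterior mean.
P(next = heads) = alpha / (alpha + beta)
= 35 / 75 = 0.4667

0.4667


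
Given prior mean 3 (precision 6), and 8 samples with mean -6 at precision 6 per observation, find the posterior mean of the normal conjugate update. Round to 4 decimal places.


The posterior mean is a precision-weighted average of prior and data.
Post. prec. = 6 + 48 = 54
Post. mean = (18 + -288)/54 = -270/54 = -5.0

-5.0


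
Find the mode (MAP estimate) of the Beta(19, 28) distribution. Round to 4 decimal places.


For Beta(a,b) with a,b > 1:
Mode = (a-1)/(a+b-2) = (19-1)/(47-2)
= 18/45 = 0.4

0.4


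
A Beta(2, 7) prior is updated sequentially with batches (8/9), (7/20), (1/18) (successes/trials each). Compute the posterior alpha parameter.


Sequential conjugate updating is equivalent to a single batch update.
Total successes across all batches = 16
alpha_posterior = alpha_prior + total_successes = 2 + 16
= 18

18


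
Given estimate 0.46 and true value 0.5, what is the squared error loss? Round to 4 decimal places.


Squared error = (estimate - true)^2
Difference = -0.04
Loss = -0.04^2 = 0.0016

0.0016


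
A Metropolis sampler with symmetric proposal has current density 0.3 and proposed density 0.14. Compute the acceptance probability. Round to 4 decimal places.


For symmetric proposals, acceptance = min(1, pi(x*)/pi(x))
= min(1, 0.14/0.3)
= min(1, 0.4667) = 0.4667

0.4667


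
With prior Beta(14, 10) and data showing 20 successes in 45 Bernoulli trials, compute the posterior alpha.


Conjugate update: alpha_posterior = alpha_prior + k
= 14 + 20 = 34

34


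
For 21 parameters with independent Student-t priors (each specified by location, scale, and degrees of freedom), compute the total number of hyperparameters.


A Student-t prior has 3 hyperparameters per parameter.
Total = 21 * 3 = 63

63


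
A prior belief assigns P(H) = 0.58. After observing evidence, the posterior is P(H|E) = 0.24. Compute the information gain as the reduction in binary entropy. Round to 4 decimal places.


H(prior) = -0.58*log2(0.58) - 0.42*log2(0.42)
= 0.9815
H(post) = -0.24*log2(0.24) - 0.76*log2(0.76)
= 0.795
IG = 0.9815 - 0.795 = 0.1864

0.1864


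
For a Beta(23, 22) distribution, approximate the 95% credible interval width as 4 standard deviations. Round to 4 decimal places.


Variance of Beta(a,b) = ab / ((a+b)^2 * (a+b+1))
= 23*22 / ((45)^2 * 46)
= 0.0054
SD = sqrt(0.0054) = 0.0737
Width = 4 * SD = 0.2948

0.2948


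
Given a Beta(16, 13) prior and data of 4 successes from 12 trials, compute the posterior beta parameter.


Number of failures = 12 - 4 = 8
Posterior beta = 13 + 8 = 21

21


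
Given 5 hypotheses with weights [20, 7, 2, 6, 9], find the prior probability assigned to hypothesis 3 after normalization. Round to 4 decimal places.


To normalize, divide each weight by the sum of all weights.
Sum = 44
Prior(H3) = 2/44 = 0.0455

0.0455


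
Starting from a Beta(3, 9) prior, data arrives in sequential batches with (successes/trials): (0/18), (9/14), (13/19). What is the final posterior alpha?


In sequential Bayesian updating, we sum all successes.
Total successes = 22
Final alpha = 3 + 22 = 25

25


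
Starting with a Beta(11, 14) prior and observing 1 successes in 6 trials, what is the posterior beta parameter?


Posterior beta = prior beta + failures
Failures = 6 - 1 = 5
beta_post = 14 + 5 = 19

19


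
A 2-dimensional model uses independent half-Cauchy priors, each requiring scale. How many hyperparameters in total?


Per parameter: 1 (scale).
Total = 2 * 1 = 2

2


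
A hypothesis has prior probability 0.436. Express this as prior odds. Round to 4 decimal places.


Odds = P(H) / P(not H) = 0.436 / 0.564
= 0.773

0.773


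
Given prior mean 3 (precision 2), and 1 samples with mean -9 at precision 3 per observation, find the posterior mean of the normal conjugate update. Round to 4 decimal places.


The posterior mean is a precision-weighted average of prior and data.
Post. prec. = 2 + 3 = 5
Post. mean = (6 + -27)/5 = -21/5 = -4.2

-4.2


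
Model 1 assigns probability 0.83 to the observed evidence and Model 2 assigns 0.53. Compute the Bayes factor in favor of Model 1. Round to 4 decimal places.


BF = P(data|M1) / P(data|M2)
= 0.83 / 0.53 = 1.566

1.566


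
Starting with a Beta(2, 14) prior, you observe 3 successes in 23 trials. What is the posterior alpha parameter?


For a Beta-Binomial conjugate model:
Posterior alpha = prior alpha + number of successes
= 2 + 3 = 5

5


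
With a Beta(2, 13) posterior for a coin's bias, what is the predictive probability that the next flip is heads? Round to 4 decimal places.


The predictive probability equals the posterior mean.
P(next = heads) = alpha / (alpha + beta)
= 2 / 15 = 0.1333

0.1333


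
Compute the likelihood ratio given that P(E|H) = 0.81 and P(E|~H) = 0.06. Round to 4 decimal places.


LR = P(E|H) / P(E|~H)
= 0.81 / 0.06 = 13.5

13.5


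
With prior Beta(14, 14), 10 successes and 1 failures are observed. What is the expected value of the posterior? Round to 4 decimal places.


Posterior = Beta(24, 15)
E[theta] = alpha/(alpha+beta)
= 24/39 = 0.6154

0.6154


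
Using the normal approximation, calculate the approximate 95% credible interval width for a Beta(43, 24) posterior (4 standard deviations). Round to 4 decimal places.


Var(Beta) = 43*24/(67^2 * 68) = 0.0034
SD = 0.0581
Width ~ 4*SD = 0.2326

0.2326


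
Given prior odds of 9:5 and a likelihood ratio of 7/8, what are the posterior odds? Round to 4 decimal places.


Posterior odds = prior odds * LR
Prior odds = 9/5 = 1.8
LR = 7/8 = 0.875
Posterior odds = 1.8 * 0.875 = 1.575

1.575


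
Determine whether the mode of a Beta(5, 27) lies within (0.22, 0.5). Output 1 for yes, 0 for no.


First find the mode: (a-1)/(a+b-2) = 0.1333
Is 0.1333 in (0.22, 0.5)? 0

0


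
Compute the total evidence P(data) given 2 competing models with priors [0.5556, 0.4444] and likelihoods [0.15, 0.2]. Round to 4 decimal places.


Marginal likelihood = sum P(model_i) * P(data|model_i)
Model 1: 0.5556 * 0.15 = 0.0833
Model 2: 0.4444 * 0.2 = 0.0889
Total = 0.1722

0.1722


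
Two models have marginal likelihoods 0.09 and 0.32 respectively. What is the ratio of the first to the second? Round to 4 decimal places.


Evidence ratio = 0.09 / 0.32
= 0.2812

0.2812


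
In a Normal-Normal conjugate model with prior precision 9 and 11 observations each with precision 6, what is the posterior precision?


Posterior precision = prior precision + n * observation precision
= 9 + 11 * 6
= 9 + 66 = 75

75


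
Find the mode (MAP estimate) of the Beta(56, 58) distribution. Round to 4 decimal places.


For Beta(a,b) with a,b > 1:
Mode = (a-1)/(a+b-2) = (56-1)/(114-2)
= 55/112 = 0.4911

0.4911


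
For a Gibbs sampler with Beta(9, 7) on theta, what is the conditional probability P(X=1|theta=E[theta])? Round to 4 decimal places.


E[theta] = 9/(9+7) = 0.5625
P(X=1|theta) = theta = 0.5625

0.5625


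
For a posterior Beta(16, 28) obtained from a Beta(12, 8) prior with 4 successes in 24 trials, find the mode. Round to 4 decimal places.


Mode = (alpha - 1) / (alpha + beta - 2)
= 15 / 42
= 0.3571

0.3571


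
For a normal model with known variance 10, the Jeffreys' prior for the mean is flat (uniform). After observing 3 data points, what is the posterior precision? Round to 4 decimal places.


Jeffreys' prior for normal mean (known variance) is flat.
Prior precision = 0.
Posterior precision = prior_prec + n/sigma^2 = 0 + 3/10
= 0.3

0.3


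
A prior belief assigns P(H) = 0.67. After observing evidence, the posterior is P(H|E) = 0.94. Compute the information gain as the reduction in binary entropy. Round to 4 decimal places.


H(prior) = -0.67*log2(0.67) - 0.33*log2(0.33)
= 0.9149
H(post) = -0.94*log2(0.94) - 0.06*log2(0.06)
= 0.3274
IG = 0.9149 - 0.3274 = 0.5875

0.5875


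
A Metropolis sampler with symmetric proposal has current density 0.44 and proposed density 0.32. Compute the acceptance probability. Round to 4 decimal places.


For symmetric proposals, acceptance = min(1, pi(x*)/pi(x))
= min(1, 0.32/0.44)
= min(1, 0.7273) = 0.7273

0.7273


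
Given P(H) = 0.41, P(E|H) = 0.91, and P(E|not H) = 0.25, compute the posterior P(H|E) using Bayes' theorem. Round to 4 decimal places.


By Bayes' theorem: P(H|E) = P(E|H)*P(H) / P(E)
P(E) = P(E|H)*P(H) + P(E|not H)*P(not H)
P(E) = 0.91*0.41 + 0.25*0.59 = 0.5206
P(H|E) = 0.91*0.41 / 0.5206 = 0.7167

0.7167


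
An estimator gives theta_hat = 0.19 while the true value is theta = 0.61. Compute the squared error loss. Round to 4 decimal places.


The squared error loss is (theta_hat - theta)^2
= (0.19 - 0.61)^2
= (-0.42)^2 = 0.1764

0.1764


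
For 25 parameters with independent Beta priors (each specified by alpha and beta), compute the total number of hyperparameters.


A Beta prior has 2 hyperparameters per parameter.
Total = 25 * 2 = 50

50


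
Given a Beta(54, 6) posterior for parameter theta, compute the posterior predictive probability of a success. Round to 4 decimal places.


For a Beta-Bernoulli model, the predictive probability is the mean:
P(success) = 54/(54+6) = 54/60 = 0.9

0.9


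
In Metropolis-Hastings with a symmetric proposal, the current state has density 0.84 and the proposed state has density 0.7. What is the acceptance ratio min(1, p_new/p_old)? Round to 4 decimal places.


Ratio = p_new / p_old = 0.7 / 0.84 = 0.8333
Acceptance = min(1, 0.8333) = 0.8333

0.8333


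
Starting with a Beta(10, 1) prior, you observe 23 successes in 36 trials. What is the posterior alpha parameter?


For a Beta-Binomial conjugate model:
Posterior alpha = prior alpha + number of successes
= 10 + 23 = 33

33


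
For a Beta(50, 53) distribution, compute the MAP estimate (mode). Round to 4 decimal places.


MAP = mode = (a-1)/(a+b-2)
= (50-1)/(50+53-2)
= 49/101 = 0.4851

0.4851


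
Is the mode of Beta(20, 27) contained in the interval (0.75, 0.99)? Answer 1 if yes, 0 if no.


Mode = (a-1)/(a+b-2) = 19/45 = 0.4222
Interval: (0.75, 0.99)
Contains mode? 0

0


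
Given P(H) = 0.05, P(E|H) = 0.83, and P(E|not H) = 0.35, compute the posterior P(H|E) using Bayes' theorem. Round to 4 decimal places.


By Bayes' theorem: P(H|E) = P(E|H)*P(H) / P(E)
P(E) = P(E|H)*P(H) + P(E|not H)*P(not H)
P(E) = 0.83*0.05 + 0.35*0.95 = 0.374
P(H|E) = 0.83*0.05 / 0.374 = 0.111

0.111


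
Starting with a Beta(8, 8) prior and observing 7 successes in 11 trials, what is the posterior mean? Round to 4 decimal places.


Posterior parameters: alpha = 8 + 7 = 15
beta = 8 + 4 = 12
Posterior mean = alpha / (alpha + beta) = 15 / 27
= 0.5556

0.5556


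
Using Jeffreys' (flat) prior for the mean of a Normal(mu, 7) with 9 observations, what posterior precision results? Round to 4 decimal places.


Flat prior means prior precision is 0.
Posterior precision = n / sigma^2 = 9/7 = 1.2857

1.2857


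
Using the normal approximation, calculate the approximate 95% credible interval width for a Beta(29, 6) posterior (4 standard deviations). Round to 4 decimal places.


Var(Beta) = 29*6/(35^2 * 36) = 0.0039
SD = 0.0628
Width ~ 4*SD = 0.2513

0.2513


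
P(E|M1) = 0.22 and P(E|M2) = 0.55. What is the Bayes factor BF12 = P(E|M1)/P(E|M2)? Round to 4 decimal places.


Bayes factor BF12 = P(E|M1) / P(E|M2)
= 0.22 / 0.55
= 0.4

0.4


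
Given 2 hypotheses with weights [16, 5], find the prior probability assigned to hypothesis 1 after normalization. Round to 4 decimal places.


To normalize, divide each weight by the sum of all weights.
Sum = 21
Prior(H1) = 16/21 = 0.7619

0.7619


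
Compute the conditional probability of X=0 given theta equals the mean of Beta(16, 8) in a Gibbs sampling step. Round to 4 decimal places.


Mean of Beta(16, 8) = 0.6667
P(X=0 | theta=0.6667) = 0.3333

0.3333


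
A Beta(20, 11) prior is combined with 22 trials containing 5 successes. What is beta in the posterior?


In conjugate updating:
beta_posterior = beta_prior + (n - k)
= 11 + (22 - 5)
= 11 + 17 = 28

28


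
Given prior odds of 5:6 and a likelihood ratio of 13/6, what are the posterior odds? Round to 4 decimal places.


Posterior odds = prior odds * LR
Prior odds = 5/6 = 0.8333
LR = 13/6 = 2.1667
Posterior odds = 0.8333 * 2.1667 = 1.8056

1.8056


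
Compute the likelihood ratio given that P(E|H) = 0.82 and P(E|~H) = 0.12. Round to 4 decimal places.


LR = P(E|H) / P(E|~H)
= 0.82 / 0.12 = 6.8333

6.8333


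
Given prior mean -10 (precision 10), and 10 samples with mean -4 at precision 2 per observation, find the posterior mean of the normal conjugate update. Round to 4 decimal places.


The posterior mean is a precision-weighted average of prior and data.
Post. prec. = 10 + 20 = 30
Post. mean = (-100 + -80)/30 = -180/30 = -6.0

-6.0


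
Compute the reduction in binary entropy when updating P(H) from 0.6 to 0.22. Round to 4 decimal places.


H_before = -p*log2(p) - (1-p)*log2(1-p) for p=0.6: 0.971
H_after for p=0.22: 0.7602
Reduction = 0.971 - 0.7602 = 0.2108

0.2108


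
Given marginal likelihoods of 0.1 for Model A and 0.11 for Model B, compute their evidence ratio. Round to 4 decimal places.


Ratio = ML(A) / ML(B) = 0.1/0.11
= 0.9091

0.9091


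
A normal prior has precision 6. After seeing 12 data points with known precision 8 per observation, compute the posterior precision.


In the conjugate normal model, precisions add:
tau_posterior = tau_prior + n * tau_data
= 6 + 12*8 = 102

102


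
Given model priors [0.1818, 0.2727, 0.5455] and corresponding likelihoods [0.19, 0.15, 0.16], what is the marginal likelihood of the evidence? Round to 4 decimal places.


P(E) = sum_i P(M_i) P(E|M_i)
= 0.0345 + 0.0409 + 0.0873
= 0.1627

0.1627


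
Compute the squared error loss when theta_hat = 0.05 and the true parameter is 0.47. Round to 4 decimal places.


L = (theta_hat - theta_true)^2
= (0.05 - 0.47)^2
= -0.42^2 = 0.1764

0.1764


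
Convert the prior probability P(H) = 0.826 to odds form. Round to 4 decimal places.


P(not H) = 1 - 0.826 = 0.174
Odds = 0.826 / 0.174 = 4.7471

4.7471


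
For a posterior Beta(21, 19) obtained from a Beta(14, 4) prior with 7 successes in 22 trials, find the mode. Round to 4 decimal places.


Mode = (alpha - 1) / (alpha + beta - 2)
= 20 / 38
= 0.5263

0.5263


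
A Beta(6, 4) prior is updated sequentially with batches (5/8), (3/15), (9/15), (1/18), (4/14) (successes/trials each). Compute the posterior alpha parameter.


Sequential conjugate updating is equivalent to a single batch update.
Total successes across all batches = 22
alpha_posterior = alpha_prior + total_successes = 6 + 22
= 28

28


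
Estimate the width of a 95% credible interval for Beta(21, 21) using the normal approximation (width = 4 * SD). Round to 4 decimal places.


For Beta(a,b): Var = ab/((a+b)^2(a+b+1))
Var = 0.0058, SD = 0.0762
Approximate 95% CI width = 4 * 0.0762 = 0.305

0.305


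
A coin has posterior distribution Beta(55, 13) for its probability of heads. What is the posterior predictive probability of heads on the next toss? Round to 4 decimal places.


Posterior predictive = E[theta] = alpha/(alpha+beta)
= 55/68
= 0.8088

0.8088


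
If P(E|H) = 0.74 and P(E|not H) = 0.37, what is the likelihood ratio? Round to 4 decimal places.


Likelihood ratio = P(E|H) / P(E|not H)
= 0.74 / 0.37
= 2.0

2.0


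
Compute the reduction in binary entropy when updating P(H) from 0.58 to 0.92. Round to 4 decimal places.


H_before = -p*log2(p) - (1-p)*log2(1-p) for p=0.58: 0.9815
H_after for p=0.92: 0.4022
Reduction = 0.9815 - 0.4022 = 0.5793

0.5793


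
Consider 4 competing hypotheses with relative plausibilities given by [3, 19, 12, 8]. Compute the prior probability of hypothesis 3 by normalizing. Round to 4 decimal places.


Sum of weights = 3 + 19 + 12 + 8 = 42
Normalized prior for H3 = 12 / 42
= 0.2857

0.2857


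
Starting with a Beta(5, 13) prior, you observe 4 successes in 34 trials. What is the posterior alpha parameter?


For a Beta-Binomial conjugate model:
Posterior alpha = prior alpha + number of successes
= 5 + 4 = 9

9


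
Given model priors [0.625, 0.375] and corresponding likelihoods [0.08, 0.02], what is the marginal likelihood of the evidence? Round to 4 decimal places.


P(E) = sum_i P(M_i) P(E|M_i)
= 0.05 + 0.0075
= 0.0575

0.0575


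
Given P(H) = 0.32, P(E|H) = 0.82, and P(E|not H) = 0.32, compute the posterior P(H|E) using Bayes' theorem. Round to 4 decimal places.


By Bayes' theorem: P(H|E) = P(E|H)*P(H) / P(E)
P(E) = P(E|H)*P(H) + P(E|not H)*P(not H)
P(E) = 0.82*0.32 + 0.32*0.68 = 0.48
P(H|E) = 0.82*0.32 / 0.48 = 0.5467

0.5467


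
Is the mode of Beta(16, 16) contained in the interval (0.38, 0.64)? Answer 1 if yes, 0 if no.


Mode = (a-1)/(a+b-2) = 15/30 = 0.5
Interval: (0.38, 0.64)
Contains mode? 1

1


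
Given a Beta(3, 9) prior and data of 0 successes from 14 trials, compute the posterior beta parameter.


Number of failures = 14 - 0 = 14
Posterior beta = 9 + 14 = 23

23


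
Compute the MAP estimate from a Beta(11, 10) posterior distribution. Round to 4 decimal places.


MAP = mode of Beta distribution
= (alpha - 1)/(alpha + beta - 2)
= (11-1)/(11+10-2)
= 10/19 = 0.5263

0.5263


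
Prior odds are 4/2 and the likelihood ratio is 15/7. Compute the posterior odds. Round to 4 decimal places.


Posterior odds = prior odds * likelihood ratio
= (4/2) * (15/7)
= 60 / 14
= 4.2857

4.2857


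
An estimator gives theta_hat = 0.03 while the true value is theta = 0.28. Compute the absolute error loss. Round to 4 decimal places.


The absolute error loss is |theta_hat - theta|
= |0.03 - 0.28|
= 0.25

0.25


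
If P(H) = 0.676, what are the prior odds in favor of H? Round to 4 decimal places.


Prior odds = P(H) / (1 - P(H))
= 0.676 / 0.324
= 2.0864

2.0864


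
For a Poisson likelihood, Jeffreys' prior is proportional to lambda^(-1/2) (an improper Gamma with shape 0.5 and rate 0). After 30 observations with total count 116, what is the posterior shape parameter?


Jeffreys' prior for Poisson is proportional to lambda^(-1/2).
Posterior is Gamma(0.5 + S, 0 + n) = Gamma(0.5 + 116, 30).
Posterior shape = 0.5 + S = 0.5 + 116 = 116.5

116.5


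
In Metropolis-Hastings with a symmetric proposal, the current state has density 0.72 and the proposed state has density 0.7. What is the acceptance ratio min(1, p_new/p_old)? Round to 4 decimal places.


Ratio = p_new / p_old = 0.7 / 0.72 = 0.9722
Acceptance = min(1, 0.9722) = 0.9722

0.9722


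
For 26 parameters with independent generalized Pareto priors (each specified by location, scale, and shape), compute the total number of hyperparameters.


A generalized Pareto prior has 3 hyperparameters per parameter.
Total = 26 * 3 = 78

78


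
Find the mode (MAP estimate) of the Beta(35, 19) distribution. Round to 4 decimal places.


For Beta(a,b) with a,b > 1:
Mode = (a-1)/(a+b-2) = (35-1)/(54-2)
= 34/52 = 0.6538

0.6538


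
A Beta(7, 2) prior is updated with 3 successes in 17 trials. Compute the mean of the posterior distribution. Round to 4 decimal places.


After update: Beta(10, 16)
Mean = 10 / (10 + 16) = 10 / 26
= 0.3846

0.3846


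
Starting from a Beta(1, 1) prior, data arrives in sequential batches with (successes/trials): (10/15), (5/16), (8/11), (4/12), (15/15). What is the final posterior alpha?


In sequential Bayesian updating, we sum all successes.
Total successes = 42
Final alpha = 1 + 42 = 43

43


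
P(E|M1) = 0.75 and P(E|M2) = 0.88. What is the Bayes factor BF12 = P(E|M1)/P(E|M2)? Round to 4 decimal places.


Bayes factor BF12 = P(E|M1) / P(E|M2)
= 0.75 / 0.88
= 0.8523

0.8523


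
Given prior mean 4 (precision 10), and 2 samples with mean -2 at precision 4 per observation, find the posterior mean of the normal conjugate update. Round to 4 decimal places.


The posterior mean is a precision-weighted average of prior and data.
Post. prec. = 10 + 8 = 18
Post. mean = (40 + -16)/18 = 24/18 = 1.3333

1.3333


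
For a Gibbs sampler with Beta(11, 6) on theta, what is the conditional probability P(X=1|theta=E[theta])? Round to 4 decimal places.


E[theta] = 11/(11+6) = 0.6471
P(X=1|theta) = theta = 0.6471

0.6471


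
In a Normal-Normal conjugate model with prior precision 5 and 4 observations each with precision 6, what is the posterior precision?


Posterior precision = prior precision + n * observation precision
= 5 + 4 * 6
= 5 + 24 = 29

29


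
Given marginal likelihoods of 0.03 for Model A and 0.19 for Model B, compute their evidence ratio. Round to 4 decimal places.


Ratio = ML(A) / ML(B) = 0.03/0.19
= 0.1579

0.1579


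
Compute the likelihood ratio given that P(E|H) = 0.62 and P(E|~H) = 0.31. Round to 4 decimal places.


LR = P(E|H) / P(E|~H)
= 0.62 / 0.31 = 2.0

2.0


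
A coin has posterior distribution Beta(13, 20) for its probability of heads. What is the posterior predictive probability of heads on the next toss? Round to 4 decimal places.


Posterior predictive = E[theta] = alpha/(alpha+beta)
= 13/33
= 0.3939

0.3939


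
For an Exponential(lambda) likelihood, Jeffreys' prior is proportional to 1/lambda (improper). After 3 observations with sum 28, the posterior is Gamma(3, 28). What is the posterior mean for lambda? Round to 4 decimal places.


Posterior = Gamma(n, sum_x) = Gamma(3, 28)
Posterior mean = shape/rate = 3/28
= 0.1071

0.1071


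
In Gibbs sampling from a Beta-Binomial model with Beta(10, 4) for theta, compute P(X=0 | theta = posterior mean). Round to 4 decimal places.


Posterior mean = alpha/(alpha+beta) = 10/14 = 0.7143
P(X=0|theta=mean) = 1 - theta = 0.2857

0.2857


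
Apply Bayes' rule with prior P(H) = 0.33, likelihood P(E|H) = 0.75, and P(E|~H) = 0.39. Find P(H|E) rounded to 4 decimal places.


Step 1: Compute marginal P(E) = P(E|H)P(H) + P(E|~H)P(~H)
= 0.75*0.33 + 0.39*0.67 = 0.5088
Step 2: P(H|E) = P(E|H)P(H)/P(E) = 0.2475/0.5088
= 0.4864

0.4864


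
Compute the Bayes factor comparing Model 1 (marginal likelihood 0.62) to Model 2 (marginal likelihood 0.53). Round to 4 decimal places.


BF12 = marginal likelihood of M1 / marginal likelihood of M2
= 0.62/0.53
= 1.1698

1.1698


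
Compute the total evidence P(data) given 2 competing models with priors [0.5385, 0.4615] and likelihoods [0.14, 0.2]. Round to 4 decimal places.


Marginal likelihood = sum P(model_i) * P(data|model_i)
Model 1: 0.5385 * 0.14 = 0.0754
Model 2: 0.4615 * 0.2 = 0.0923
Total = 0.1677

0.1677


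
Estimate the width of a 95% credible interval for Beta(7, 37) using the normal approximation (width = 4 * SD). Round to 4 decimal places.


For Beta(a,b): Var = ab/((a+b)^2(a+b+1))
Var = 0.003, SD = 0.0545
Approximate 95% CI width = 4 * 0.0545 = 0.2181

0.2181


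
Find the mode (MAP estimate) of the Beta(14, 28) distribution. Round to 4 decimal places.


For Beta(a,b) with a,b > 1:
Mode = (a-1)/(a+b-2) = (14-1)/(42-2)
= 13/40 = 0.325

0.325


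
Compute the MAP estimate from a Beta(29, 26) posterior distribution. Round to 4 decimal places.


MAP = mode of Beta distribution
= (alpha - 1)/(alpha + beta - 2)
= (29-1)/(29+26-2)
= 28/53 = 0.5283

0.5283


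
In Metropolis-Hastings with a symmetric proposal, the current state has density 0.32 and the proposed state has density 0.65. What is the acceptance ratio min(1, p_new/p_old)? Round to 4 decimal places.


Ratio = p_new / p_old = 0.65 / 0.32 = 2.0312
Acceptance = min(1, 2.0312) = 1.0

1.0


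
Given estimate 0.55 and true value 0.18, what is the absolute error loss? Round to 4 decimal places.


Absolute error = |estimate - true|
= |0.37| = 0.37

0.37


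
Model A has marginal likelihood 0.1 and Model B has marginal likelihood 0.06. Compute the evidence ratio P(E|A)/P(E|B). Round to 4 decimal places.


Evidence ratio = P(E|A) / P(E|B)
= 0.1 / 0.06
= 1.6667

1.6667


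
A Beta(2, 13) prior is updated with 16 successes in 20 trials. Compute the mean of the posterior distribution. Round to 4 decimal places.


After update: Beta(18, 17)
Mean = 18 / (18 + 17) = 18 / 35
= 0.5143

0.5143


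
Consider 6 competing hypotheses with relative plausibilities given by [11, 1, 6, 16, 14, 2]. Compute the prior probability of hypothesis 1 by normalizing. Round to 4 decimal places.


Sum of weights = 11 + 1 + 6 + 16 + 14 + 2 = 50
Normalized prior for H1 = 11 / 50
= 0.22

0.22


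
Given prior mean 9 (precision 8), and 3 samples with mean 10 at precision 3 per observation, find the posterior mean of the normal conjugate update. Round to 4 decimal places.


The posterior mean is a precision-weighted average of prior and data.
Post. prec. = 8 + 9 = 17
Post. mean = (72 + 90)/17 = 162/17 = 9.5294

9.5294


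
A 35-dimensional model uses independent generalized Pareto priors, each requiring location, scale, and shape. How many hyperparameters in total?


Per parameter: 3 (location, scale, and shape).
Total = 35 * 3 = 105

105


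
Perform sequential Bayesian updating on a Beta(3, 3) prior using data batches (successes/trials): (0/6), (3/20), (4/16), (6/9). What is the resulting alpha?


Accumulate successes: 13
Posterior alpha = prior alpha + sum of successes
= 3 + 13 = 16

16


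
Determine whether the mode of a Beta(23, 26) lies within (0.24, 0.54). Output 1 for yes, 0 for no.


First find the mode: (a-1)/(a+b-2) = 0.4681
Is 0.4681 in (0.24, 0.54)? 1

1


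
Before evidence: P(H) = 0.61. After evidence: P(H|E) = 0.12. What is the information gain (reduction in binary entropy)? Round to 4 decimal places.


Prior entropy = 0.9648
Posterior entropy = 0.5294
Information gain = 0.9648 - 0.5294 = 0.4354

0.4354


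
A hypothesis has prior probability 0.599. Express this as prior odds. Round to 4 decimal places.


Odds = P(H) / P(not H) = 0.599 / 0.401
= 1.4938

1.4938


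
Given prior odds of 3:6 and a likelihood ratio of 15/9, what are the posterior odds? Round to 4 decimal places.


Posterior odds = prior odds * LR
Prior odds = 3/6 = 0.5
LR = 15/9 = 1.6667
Posterior odds = 0.5 * 1.6667 = 0.8333

0.8333


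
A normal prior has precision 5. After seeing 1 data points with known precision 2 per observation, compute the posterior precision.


In the conjugate normal model, precisions add:
tau_posterior = tau_prior + n * tau_data
= 5 + 1*2 = 7

7


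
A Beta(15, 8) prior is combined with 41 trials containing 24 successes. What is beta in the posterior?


In conjugate updating:
beta_posterior = beta_prior + (n - k)
= 8 + (41 - 24)
= 8 + 17 = 25

25


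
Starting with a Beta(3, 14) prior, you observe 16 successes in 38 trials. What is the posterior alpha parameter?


For a Beta-Binomial conjugate model:
Posterior alpha = prior alpha + number of successes
= 3 + 16 = 19

19


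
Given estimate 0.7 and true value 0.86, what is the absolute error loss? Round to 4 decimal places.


Absolute error = |estimate - true|
= |-0.16| = 0.16

0.16


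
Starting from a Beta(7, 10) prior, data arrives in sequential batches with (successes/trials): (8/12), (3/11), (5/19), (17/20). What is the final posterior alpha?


In sequential Bayesian updating, we sum all successes.
Total successes = 33
Final alpha = 7 + 33 = 40

40


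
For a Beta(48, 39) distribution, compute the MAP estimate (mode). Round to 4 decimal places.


MAP = mode = (a-1)/(a+b-2)
= (48-1)/(48+39-2)
= 47/85 = 0.5529

0.5529


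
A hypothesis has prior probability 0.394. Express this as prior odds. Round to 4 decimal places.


Odds = P(H) / P(not H) = 0.394 / 0.606
= 0.6502

0.6502


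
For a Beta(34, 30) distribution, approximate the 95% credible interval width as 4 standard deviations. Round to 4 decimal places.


Variance of Beta(a,b) = ab / ((a+b)^2 * (a+b+1))
= 34*30 / ((64)^2 * 65)
= 0.0038
SD = sqrt(0.0038) = 0.0619
Width = 4 * SD = 0.2476

0.2476


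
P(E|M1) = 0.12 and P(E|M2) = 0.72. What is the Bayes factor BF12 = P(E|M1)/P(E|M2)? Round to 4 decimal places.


Bayes factor BF12 = P(E|M1) / P(E|M2)
= 0.12 / 0.72
= 0.1667

0.1667


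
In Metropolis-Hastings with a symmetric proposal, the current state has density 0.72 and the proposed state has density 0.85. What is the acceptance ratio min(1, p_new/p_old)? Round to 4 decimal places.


Ratio = p_new / p_old = 0.85 / 0.72 = 1.1806
Acceptance = min(1, 1.1806) = 1.0

1.0


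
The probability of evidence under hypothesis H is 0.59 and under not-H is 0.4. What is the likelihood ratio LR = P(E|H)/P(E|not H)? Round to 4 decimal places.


LR = 0.59 / 0.4
= 1.475

1.475


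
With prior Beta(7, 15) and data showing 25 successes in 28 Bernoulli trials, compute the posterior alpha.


Conjugate update: alpha_posterior = alpha_prior + k
= 7 + 25 = 32

32


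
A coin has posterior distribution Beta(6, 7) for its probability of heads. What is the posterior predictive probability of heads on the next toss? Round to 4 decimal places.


Posterior predictive = E[theta] = alpha/(alpha+beta)
= 6/13
= 0.4615

0.4615


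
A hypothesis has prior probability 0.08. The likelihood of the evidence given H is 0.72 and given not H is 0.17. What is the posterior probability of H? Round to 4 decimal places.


Using Bayes' theorem:
P(E) = 0.08 * 0.72 + 0.92 * 0.17
P(E) = 0.214
P(H|E) = (0.08 * 0.72) / 0.214 = 0.2692

0.2692


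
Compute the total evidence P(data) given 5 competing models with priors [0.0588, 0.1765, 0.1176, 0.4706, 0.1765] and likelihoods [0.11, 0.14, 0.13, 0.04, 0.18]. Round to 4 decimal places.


Marginal likelihood = sum P(model_i) * P(data|model_i)
Model 1: 0.0588 * 0.11 = 0.0065
Model 2: 0.1765 * 0.14 = 0.0247
Model 3: 0.1176 * 0.13 = 0.0153
Model 4: 0.4706 * 0.04 = 0.0188
Model 5: 0.1765 * 0.18 = 0.0318
Total = 0.0971

0.0971


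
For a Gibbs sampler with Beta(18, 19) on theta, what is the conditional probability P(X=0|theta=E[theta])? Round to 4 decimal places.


E[theta] = 18/(18+19) = 0.4865
P(X=0|theta) = 1 - theta = 0.5135

0.5135


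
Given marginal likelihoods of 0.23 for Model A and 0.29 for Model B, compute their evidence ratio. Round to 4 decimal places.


Ratio = ML(A) / ML(B) = 0.23/0.29
= 0.7931

0.7931
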